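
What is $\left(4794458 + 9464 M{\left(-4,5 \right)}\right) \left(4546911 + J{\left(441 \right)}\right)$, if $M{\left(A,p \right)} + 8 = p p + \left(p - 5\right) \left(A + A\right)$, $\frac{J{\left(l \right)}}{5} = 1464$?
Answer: $22567790368926$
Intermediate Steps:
$J{\left(l \right)} = 7320$ ($J{\left(l \right)} = 5 \cdot 1464 = 7320$)
$M{\left(A,p \right)} = -8 + p^{2} + 2 A \left(-5 + p\right)$ ($M{\left(A,p \right)} = -8 + \left(p p + \left(p - 5\right) \left(A + A\right)\right) = -8 + \left(p^{2} + \left(-5 + p\right) 2 A\right) = -8 + \left(p^{2} + 2 A \left(-5 + p\right)\right) = -8 + p^{2} + 2 A \left(-5 + p\right)$)
$\left(4794458 + 9464 M{\left(-4,5 \right)}\right) \left(4546911 + J{\left(441 \right)}\right) = \left(4794458 + 9464 \left(-8 + 5^{2} - -40 + 2 \left(-4\right) 5\right)\right) \left(4546911 + 7320\right) = \left(4794458 + 9464 \left(-8 + 25 + 40 - 40\right)\right) 4554231 = \left(4794458 + 9464 \cdot 17\right) 4554231 = \left(4794458 + 160888\right) 4554231 = 4955346 \cdot 4554231 = 22567790368926$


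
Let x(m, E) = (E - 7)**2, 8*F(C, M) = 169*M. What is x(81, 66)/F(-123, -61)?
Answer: -27848/10309 ≈ -2.7013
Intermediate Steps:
F(C, M) = 169*M/8 (F(C, M) = (169*M)/8 = 169*M/8)
x(m, E) = (-7 + E)**2
x(81, 66)/F(-123, -61) = (-7 + 66)**2/(((169/8)*(-61))) = 59**2/(-10309/8) = 3481*(-8/10309) = -27848/10309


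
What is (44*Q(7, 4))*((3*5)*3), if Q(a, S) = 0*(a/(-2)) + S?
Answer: 7920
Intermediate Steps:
Q(a, S) = S (Q(a, S) = 0*(a*(-1/2)) + S = 0*(-a/2) + S = 0 + S = S)
(44*Q(7, 4))*((3*5)*3) = (44*4)*((3*5)*3) = 176*(15*3) = 176*45 = 7920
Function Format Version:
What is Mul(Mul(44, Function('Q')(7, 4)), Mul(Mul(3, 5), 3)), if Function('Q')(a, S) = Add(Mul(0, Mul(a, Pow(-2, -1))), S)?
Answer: 7920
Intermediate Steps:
Function('Q')(a, S) = S (Function('Q')(a, S) = Add(Mul(0, Mul(a, Rational(-1, 2))), S) = Add(Mul(0, Mul(Rational(-1, 2), a)), S) = Add(0, S) = S)
Mul(Mul(44, Function('Q')(7, 4)), Mul(Mul(3, 5), 3)) = Mul(Mul(44, 4), Mul(Mul(3, 5), 3)) = Mul(176, Mul(15, 3)) = Mul(176, 45) = 7920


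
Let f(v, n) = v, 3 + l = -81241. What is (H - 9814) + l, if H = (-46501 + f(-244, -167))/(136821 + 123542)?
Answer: -23708180799/260363 ≈ -91058.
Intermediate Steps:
l = -81244 (l = -3 - 81241 = -81244)
H = -46745/260363 (H = (-46501 - 244)/(136821 + 123542) = -46745/260363 ≈ -0.17954)
(H - 9814) + l = (-46745/260363 - 9814) - 81244 = -2555249227/260363 - 81244 = -23708180799/260363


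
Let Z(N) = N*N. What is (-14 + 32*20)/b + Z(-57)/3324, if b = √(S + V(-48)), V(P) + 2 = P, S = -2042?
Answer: 1083/1108 - 313*I*√523/523 ≈ 0.97744 - 13.687*I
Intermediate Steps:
Z(N) = N²
V(P) = -2 + P
b = 2*I*√523 (b = √(-2042 + (-2 - 48)) = √(-2042 - 50) = √(-2092) = 2*I*√523 ≈ 45.738*I)
(-14 + 32*20)/b + Z(-57)/3324 = (-14 + 32*20)/((2*I*√523)) + (-57)²/3324 = (-14 + 640)*(-I*√523/1046) + 3249*(1/3324) = 626*(-I*√523/1046) + 1083/1108 = -313*I*√523/523 + 1083/1108 = 1083/1108 - 313*I*√523/523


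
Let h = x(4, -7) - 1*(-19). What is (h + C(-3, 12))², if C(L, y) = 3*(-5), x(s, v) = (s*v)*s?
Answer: 11664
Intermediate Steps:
x(s, v) = v*s²
C(L, y) = -15
h = -93 (h = -7*4² - 1*(-19) = -7*16 + 19 = -112 + 19 = -93)
(h + C(-3, 12))² = (-93 - 15)² = (-108)² = 11664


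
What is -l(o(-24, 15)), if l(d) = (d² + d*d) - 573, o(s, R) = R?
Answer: 123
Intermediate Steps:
l(d) = -573 + 2*d² (l(d) = (d² + d²) - 573 = 2*d² - 573 = -573 + 2*d²)
-l(o(-24, 15)) = -(-573 + 2*15²) = -(-573 + 2*225) = -(-573 + 450) = -1*(-123) = 123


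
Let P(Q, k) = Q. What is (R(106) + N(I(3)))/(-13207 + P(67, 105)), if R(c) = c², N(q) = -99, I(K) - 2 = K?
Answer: -11137/13140 ≈ -0.84756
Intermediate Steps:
I(K) = 2 + K
(R(106) + N(I(3)))/(-13207 + P(67, 105)) = (106² - 99)/(-13207 + 67) = (11236 - 99)/(-13140) = 11137*(-1/13140) = -11137/13140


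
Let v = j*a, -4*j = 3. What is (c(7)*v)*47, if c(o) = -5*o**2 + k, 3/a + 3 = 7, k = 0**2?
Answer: 103635/16 ≈ 6477.2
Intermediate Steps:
k = 0
j = -3/4 (j = -1/4*3 = -3/4 ≈ -0.75000)
a = 3/4 (a = 3/(-3 + 7) = 3/4 ≈ 0.75000)
c(o) = -5*o**2 (c(o) = -5*o**2 + 0 = -5*o**2)
v = -9/16 (v = -3/4*3/4 = -9/16 ≈ -0.56250)
(c(7)*v)*47 = (-5*7**2*(-9/16))*47 = (-5*49*(-9/16))*47 = -245*(-9/16)*47 = (2205/16)*47 = 103635/16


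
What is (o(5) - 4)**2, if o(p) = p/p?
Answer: 9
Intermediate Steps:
o(p) = 1
(o(5) - 4)**2 = (1 - 4)**2 = (-3)**2 = 9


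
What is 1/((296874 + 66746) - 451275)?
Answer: -1/87655 ≈ -1.1408e-5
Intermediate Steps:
1/((296874 + 66746) - 451275) = 1/(363620 - 451275) = 1/(-87655) = -1/87655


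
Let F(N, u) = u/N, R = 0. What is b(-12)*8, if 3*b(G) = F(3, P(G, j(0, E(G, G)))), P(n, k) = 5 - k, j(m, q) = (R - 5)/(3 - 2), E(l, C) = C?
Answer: 80/9 ≈ 8.8889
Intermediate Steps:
j(m, q) = -5 (j(m, q) = (0 - 5)/(3 - 2) = -5/1 = -5*1 = -5)
b(G) = 10/9 (b(G) = ((5 - 1*(-5))/3)/3 = ((5 + 5)*(⅓))/3 = (10*(⅓))/3 = (⅓)*(10/3) = 10/9)
b(-12)*8 = (10/9)*8 = 80/9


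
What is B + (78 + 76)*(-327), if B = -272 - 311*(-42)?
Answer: -37568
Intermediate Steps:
B = 12790 (B = -272 + 13062 = 12790)
B + (78 + 76)*(-327) = 12790 + (78 + 76)*(-327) = 12790 + 154*(-327) = 12790 - 50358 = -37568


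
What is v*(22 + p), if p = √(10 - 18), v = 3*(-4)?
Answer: -264 - 24*I*√2 ≈ -264.0 - 33.941*I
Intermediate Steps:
v = -12
p = 2*I*√2 (p = √(-8) = 2*I*√2 ≈ 2.8284*I)
v*(22 + p) = -12*(22 + 2*I*√2) = -264 - 24*I*√2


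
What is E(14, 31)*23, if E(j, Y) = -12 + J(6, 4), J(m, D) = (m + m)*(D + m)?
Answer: 2484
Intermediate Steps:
J(m, D) = 2*m*(D + m) (J(m, D) = (2*m)*(D + m) = 2*m*(D + m))
E(j, Y) = 108 (E(j, Y) = -12 + 2*6*(4 + 6) = -12 + 2*6*10 = -12 + 120 = 108)
E(14, 31)*23 = 108*23 = 2484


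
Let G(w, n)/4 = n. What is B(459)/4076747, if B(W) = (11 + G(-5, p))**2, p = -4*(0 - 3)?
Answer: 3481/4076747 ≈ 0.00085387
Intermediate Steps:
p = 12 (p = -4*(-3) = 12)
G(w, n) = 4*n
B(W) = 3481 (B(W) = (11 + 4*12)**2 = (11 + 48)**2 = 59**2 = 3481)
B(459)/4076747 = 3481/4076747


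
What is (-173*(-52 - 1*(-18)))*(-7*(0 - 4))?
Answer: 164696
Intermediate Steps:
(-173*(-52 - 1*(-18)))*(-7*(0 - 4)) = (-173*(-52 + 18))*(-7*(-4)) = -173*(-34)*28 = 5882*28 = 164696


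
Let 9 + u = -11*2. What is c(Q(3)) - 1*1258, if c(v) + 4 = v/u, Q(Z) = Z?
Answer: -39125/31 ≈ -1262.1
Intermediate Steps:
u = -31 (u = -9 - 11*2 = -9 - 22 = -31)
c(v) = -4 - v/31 (c(v) = -4 + v/(-31) = -4 + v*(-1/31) = -4 - v/31)
c(Q(3)) - 1*1258 = (-4 - 1/31*3) - 1*1258 = (-4 - 3/31) - 1258 = -127/31 - 1258 = -39125/31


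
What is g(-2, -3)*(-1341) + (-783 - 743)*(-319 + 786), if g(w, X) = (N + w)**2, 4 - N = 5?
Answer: -724711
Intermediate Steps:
N = -1 (N = 4 - 1*5 = 4 - 5 = -1)
g(w, X) = (-1 + w)**2
g(-2, -3)*(-1341) + (-783 - 743)*(-319 + 786) = (-1 - 2)**2*(-1341) + (-783 - 743)*(-319 + 786) = (-3)**2*(-1341) - 1526*467 = 9*(-1341) - 712642 = -12069 - 712642 = -724711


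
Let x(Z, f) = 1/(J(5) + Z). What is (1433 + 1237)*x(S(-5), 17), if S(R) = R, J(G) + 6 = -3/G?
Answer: -6675/29 ≈ -230.17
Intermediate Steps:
J(G) = -6 - 3/G
x(Z, f) = 1/(-33/5 + Z) (x(Z, f) = 1/((-6 - 3/5) + Z) = 1/((-6 - 3*⅕) + Z) = 1/((-6 - ⅗) + Z) = 1/(-33/5 + Z))
(1433 + 1237)*x(S(-5), 17) = (1433 + 1237)*(5/(-33 + 5*(-5))) = 2670*(5/(-33 - 25)) = 2670*(5/(-58)) = 2670*(5*(-1/58)) = 2670*(-5/58) = -6675/29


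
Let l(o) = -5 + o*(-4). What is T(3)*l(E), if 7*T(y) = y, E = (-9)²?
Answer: -141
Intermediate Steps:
E = 81
T(y) = y/7
l(o) = -5 - 4*o
T(3)*l(E) = ((⅐)*3)*(-5 - 4*81) = 3*(-5 - 324)/7 = (3/7)*(-329) = -141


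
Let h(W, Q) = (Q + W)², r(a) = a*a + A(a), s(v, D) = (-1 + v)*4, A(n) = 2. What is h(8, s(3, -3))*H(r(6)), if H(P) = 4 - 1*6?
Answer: -512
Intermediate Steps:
s(v, D) = -4 + 4*v
r(a) = 2 + a² (r(a) = a*a + 2 = a² + 2 = 2 + a²)
H(P) = -2 (H(P) = 4 - 6 = -2)
h(8, s(3, -3))*H(r(6)) = ((-4 + 4*3) + 8)²*(-2) = ((-4 + 12) + 8)²*(-2) = (8 + 8)²*(-2) = 16²*(-2) = 256*(-2) = -512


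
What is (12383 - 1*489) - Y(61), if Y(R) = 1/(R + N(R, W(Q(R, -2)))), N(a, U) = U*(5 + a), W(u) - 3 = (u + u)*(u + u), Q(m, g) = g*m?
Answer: 46739078689/3929635 ≈ 11894.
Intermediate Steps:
W(u) = 3 + 4*u² (W(u) = 3 + (u + u)*(u + u) = 3 + (2*u)*(2*u) = 3 + 4*u²)
Y(R) = 1/(R + (3 + 16*R²)*(5 + R)) (Y(R) = 1/(R + (3 + 4*(-2*R)²)*(5 + R)) = 1/(R + (3 + 4*(4*R²))*(5 + R)) = 1/(R + (3 + 16*R²)*(5 + R)))
(12383 - 1*489) - Y(61) = (12383 - 1*489) - 1/(61 + (3 + 16*61²)*(5 + 61)) = (12383 - 489) - 1/(61 + (3 + 16*3721)*66) = 11894 - 1/(61 + (3 + 59536)*66) = 11894 - 1/(61 + 59539*66) = 11894 - 1/(61 + 3929574) = 11894 - 1/3929635 = 46739078689/3929635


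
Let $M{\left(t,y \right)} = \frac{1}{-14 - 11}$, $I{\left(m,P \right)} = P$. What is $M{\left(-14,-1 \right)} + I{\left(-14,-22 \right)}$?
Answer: $- \frac{551}{25} \approx -22.04$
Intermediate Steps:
$M{\left(t,y \right)} = - \frac{1}{25}$ ($M{\left(t,y \right)} = \frac{1}{-25} = - \frac{1}{25}$)
$M{\left(-14,-1 \right)} + I{\left(-14,-22 \right)} = - \frac{1}{25} - 22 = - \frac{551}{25}$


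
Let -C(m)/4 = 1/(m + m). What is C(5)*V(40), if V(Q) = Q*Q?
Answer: -640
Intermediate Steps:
V(Q) = Q²
C(m) = -2/m (C(m) = -4/(m + m) = -4*1/(2*m) = -2/m)
C(5)*V(40) = -2/5*40² = -2*⅕*1600 = -⅖*1600 = -640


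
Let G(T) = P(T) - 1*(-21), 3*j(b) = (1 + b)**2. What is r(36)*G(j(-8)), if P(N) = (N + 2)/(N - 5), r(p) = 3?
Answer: 2307/34 ≈ 67.853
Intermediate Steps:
j(b) = (1 + b)**2/3
P(N) = (2 + N)/(-5 + N)
G(T) = 21 + (2 + T)/(-5 + T) (G(T) = (2 + T)/(-5 + T) - 1*(-21) = (2 + T)/(-5 + T) + 21 = 21 + (2 + T)/(-5 + T))
r(36)*G(j(-8)) = 3*((-103 + 22*((1 - 8)**2/3))/(-5 + (1 - 8)**2/3)) = 3*((-103 + 22*((1/3)*(-7)**2))/(-5 + (1/3)*(-7)**2)) = 3*((-103 + 22*((1/3)*49))/(-5 + (1/3)*49)) = 3*((-103 + 22*(49/3))/(-5 + 49/3)) = 3*((-103 + 1078/3)/(34/3)) = 3*((3/34)*(769/3)) = 3*(769/34) = 2307/34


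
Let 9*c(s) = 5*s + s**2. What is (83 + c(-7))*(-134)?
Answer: -101974/9 ≈ -11330.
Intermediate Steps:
c(s) = s**2/9 + 5*s/9 (c(s) = (5*s + s**2)/9 = (s**2 + 5*s)/9 = s**2/9 + 5*s/9)
(83 + c(-7))*(-134) = (83 + (1/9)*(-7)*(5 - 7))*(-134) = (83 + (1/9)*(-7)*(-2))*(-134) = (83 + 14/9)*(-134) = (761/9)*(-134) = -101974/9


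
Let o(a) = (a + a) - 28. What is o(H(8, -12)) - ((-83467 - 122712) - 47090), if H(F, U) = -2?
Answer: 253237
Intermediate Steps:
o(a) = -28 + 2*a (o(a) = 2*a - 28 = -28 + 2*a)
o(H(8, -12)) - ((-83467 - 122712) - 47090) = (-28 + 2*(-2)) - ((-83467 - 122712) - 47090) = (-28 - 4) - (-206179 - 47090) = -32 - 1*(-253269) = -32 + 253269 = 253237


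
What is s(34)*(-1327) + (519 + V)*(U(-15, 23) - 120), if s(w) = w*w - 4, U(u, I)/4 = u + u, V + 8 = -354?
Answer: -1566384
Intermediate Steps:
V = -362 (V = -8 - 354 = -362)
U(u, I) = 8*u (U(u, I) = 4*(u + u) = 4*(2*u) = 8*u)
s(w) = -4 + w**2 (s(w) = w**2 - 4 = -4 + w**2)
s(34)*(-1327) + (519 + V)*(U(-15, 23) - 120) = (-4 + 34**2)*(-1327) + (519 - 362)*(8*(-15) - 120) = (-4 + 1156)*(-1327) + 157*(-120 - 120) = 1152*(-1327) + 157*(-240) = -1528704 - 37680 = -1566384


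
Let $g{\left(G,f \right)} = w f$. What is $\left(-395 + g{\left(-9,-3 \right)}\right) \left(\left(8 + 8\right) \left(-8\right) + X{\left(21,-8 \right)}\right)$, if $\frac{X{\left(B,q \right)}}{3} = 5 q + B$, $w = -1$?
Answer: $72520$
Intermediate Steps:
$g{\left(G,f \right)} = - f$
$X{\left(B,q \right)} = 3 B + 15 q$ ($X{\left(B,q \right)} = 3 \left(5 q + B\right) = 3 \left(B + 5 q\right) = 3 B + 15 q$)
$\left(-395 + g{\left(-9,-3 \right)}\right) \left(\left(8 + 8\right) \left(-8\right) + X{\left(21,-8 \right)}\right) = \left(-395 - -3\right) \left(\left(8 + 8\right) \left(-8\right) + \left(3 \cdot 21 + 15 \left(-8\right)\right)\right) = \left(-395 + 3\right) \left(16 \left(-8\right) + \left(63 - 120\right)\right) = - 392 \left(-128 - 57\right) = \left(-392\right) \left(-185\right) = 72520$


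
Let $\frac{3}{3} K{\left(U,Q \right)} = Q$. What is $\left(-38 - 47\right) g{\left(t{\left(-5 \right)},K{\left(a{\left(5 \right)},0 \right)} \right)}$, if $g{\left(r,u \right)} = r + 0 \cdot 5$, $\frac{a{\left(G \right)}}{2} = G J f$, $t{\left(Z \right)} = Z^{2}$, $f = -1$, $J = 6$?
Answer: $-2125$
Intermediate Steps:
$a{\left(G \right)} = - 12 G$ ($a{\left(G \right)} = 2 G 6 \left(-1\right) = 2 \cdot 6 G \left(-1\right) = 2 \left(- 6 G\right) = - 12 G$)
$K{\left(U,Q \right)} = Q$
$g{\left(r,u \right)} = r$ ($g{\left(r,u \right)} = r + 0 = r$)
$\left(-38 - 47\right) g{\left(t{\left(-5 \right)},K{\left(a{\left(5 \right)},0 \right)} \right)} = \left(-38 - 47\right) \left(-5\right)^{2} = \left(-85\right) 25 = -2125$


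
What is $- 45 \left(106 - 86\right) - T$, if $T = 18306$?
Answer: $-19206$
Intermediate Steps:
$- 45 \left(106 - 86\right) - T = - 45 \left(106 - 86\right) - 18306 = \left(-45\right) 20 - 18306 = -900 - 18306 = -19206$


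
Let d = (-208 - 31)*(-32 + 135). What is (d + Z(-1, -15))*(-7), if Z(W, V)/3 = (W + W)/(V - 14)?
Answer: 4997209/29 ≈ 1.7232e+5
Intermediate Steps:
Z(W, V) = 6*W/(-14 + V) (Z(W, V) = 3*((W + W)/(V - 14)) = 3*((2*W)/(-14 + V)) = 3*(2*W/(-14 + V)) = 6*W/(-14 + V))
d = -24617 (d = -239*103 = -24617)
(d + Z(-1, -15))*(-7) = (-24617 + 6*(-1)/(-14 - 15))*(-7) = (-24617 + 6*(-1)/(-29))*(-7) = (-24617 + 6*(-1)*(-1/29))*(-7) = (-24617 + 6/29)*(-7) = -713887/29*(-7) = 4997209/29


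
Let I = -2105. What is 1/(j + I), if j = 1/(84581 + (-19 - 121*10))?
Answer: -83352/175455959 ≈ -0.00047506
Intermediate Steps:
j = 1/83352 (j = 1/(84581 + (-19 - 1210)) = 1/(84581 - 1229) = 1/83352 ≈ 1.1997e-5)
1/(j + I) = 1/(1/83352 - 2105) = 1/(-175455959/83352) = -83352/175455959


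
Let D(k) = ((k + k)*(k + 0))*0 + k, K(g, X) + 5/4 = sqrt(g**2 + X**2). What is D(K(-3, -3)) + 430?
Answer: 1715/4 + 3*sqrt(2) ≈ 432.99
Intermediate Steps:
K(g, X) = -5/4 + sqrt(X**2 + g**2) (K(g, X) = -5/4 + sqrt(g**2 + X**2) = -5/4 + sqrt(X**2 + g**2))
D(k) = k (D(k) = ((2*k)*k)*0 + k = (2*k**2)*0 + k = 0 + k = k)
D(K(-3, -3)) + 430 = (-5/4 + sqrt((-3)**2 + (-3)**2)) + 430 = (-5/4 + sqrt(9 + 9)) + 430 = (-5/4 + sqrt(18)) + 430 = (-5/4 + 3*sqrt(2)) + 430 = 1715/4 + 3*sqrt(2)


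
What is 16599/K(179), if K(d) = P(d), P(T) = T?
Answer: 16599/179 ≈ 92.732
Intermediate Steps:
K(d) = d
16599/K(179) = 16599/179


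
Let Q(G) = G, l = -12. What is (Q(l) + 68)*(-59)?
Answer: -3304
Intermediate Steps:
(Q(l) + 68)*(-59) = (-12 + 68)*(-59) = 56*(-59) = -3304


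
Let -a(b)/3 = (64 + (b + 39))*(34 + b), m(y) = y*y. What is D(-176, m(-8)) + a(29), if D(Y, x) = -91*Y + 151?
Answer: -8781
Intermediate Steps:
m(y) = y²
D(Y, x) = 151 - 91*Y
a(b) = -3*(34 + b)*(103 + b) (a(b) = -3*(64 + (b + 39))*(34 + b) = -3*(64 + (39 + b))*(34 + b) = -3*(103 + b)*(34 + b) = -3*(34 + b)*(103 + b))
D(-176, m(-8)) + a(29) = (151 - 91*(-176)) + (-10506 - 411*29 - 3*29²) = (151 + 16016) + (-10506 - 11919 - 3*841) = 16167 + (-10506 - 11919 - 2523) = 16167 - 24948 = -8781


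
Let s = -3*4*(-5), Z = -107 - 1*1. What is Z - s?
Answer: -168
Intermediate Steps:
Z = -108 (Z = -107 - 1 = -108)
s = 60 (s = -12*(-5) = 60)
Z - s = -108 - 1*60 = -108 - 60 = -168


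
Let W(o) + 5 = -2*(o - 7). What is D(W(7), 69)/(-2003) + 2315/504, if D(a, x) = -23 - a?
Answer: 4646017/1009512 ≈ 4.6022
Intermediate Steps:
W(o) = 9 - 2*o (W(o) = -5 - 2*(o - 7) = -5 - 2*(-7 + o) = -5 + (14 - 2*o) = 9 - 2*o)
D(W(7), 69)/(-2003) + 2315/504 = (-23 - (9 - 2*7))/(-2003) + 2315/504 = (-23 - (9 - 14))*(-1/2003) + 2315*(1/504) = (-23 - 1*(-5))*(-1/2003) + 2315/504 = (-23 + 5)*(-1/2003) + 2315/504 = -18*(-1/2003) + 2315/504 = 18/2003 + 2315/504 = 4646017/1009512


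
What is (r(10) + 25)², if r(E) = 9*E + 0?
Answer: 13225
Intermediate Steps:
r(E) = 9*E
(r(10) + 25)² = (9*10 + 25)² = (90 + 25)² = 115² = 13225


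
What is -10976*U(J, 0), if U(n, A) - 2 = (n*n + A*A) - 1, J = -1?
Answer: -21952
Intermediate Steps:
U(n, A) = 1 + A² + n² (U(n, A) = 2 + ((n*n + A*A) - 1) = 2 + ((n² + A²) - 1) = 2 + ((A² + n²) - 1) = 2 + (-1 + A² + n²) = 1 + A² + n²)
-10976*U(J, 0) = -10976*(1 + 0² + (-1)²) = -10976*(1 + 0 + 1) = -10976*2 = -21952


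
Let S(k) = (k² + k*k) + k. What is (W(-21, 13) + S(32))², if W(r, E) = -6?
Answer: 4301476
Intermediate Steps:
S(k) = k + 2*k² (S(k) = (k² + k²) + k = 2*k² + k = k + 2*k²)
(W(-21, 13) + S(32))² = (-6 + 32*(1 + 2*32))² = (-6 + 32*(1 + 64))² = (-6 + 32*65)² = (-6 + 2080)² = 2074² = 4301476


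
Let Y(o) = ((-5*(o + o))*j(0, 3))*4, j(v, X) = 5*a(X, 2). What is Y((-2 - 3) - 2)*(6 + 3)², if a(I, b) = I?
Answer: 340200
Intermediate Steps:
j(v, X) = 5*X
Y(o) = -600*o (Y(o) = ((-5*(o + o))*(5*3))*4 = (-10*o*15)*4 = -150*o*4 = -600*o)
Y((-2 - 3) - 2)*(6 + 3)² = (-600*((-2 - 3) - 2))*(6 + 3)² = -600*(-5 - 2)*9² = -600*(-7)*81 = 4200*81 = 340200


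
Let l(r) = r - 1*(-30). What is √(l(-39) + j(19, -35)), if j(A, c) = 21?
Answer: 2*√3 ≈ 3.4641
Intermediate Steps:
l(r) = 30 + r (l(r) = r + 30 = 30 + r)
√(l(-39) + j(19, -35)) = √((30 - 39) + 21) = √(-9 + 21) = √12 = 2*√3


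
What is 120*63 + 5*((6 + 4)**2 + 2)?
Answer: 8070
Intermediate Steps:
120*63 + 5*((6 + 4)**2 + 2) = 7560 + 5*(10**2 + 2) = 7560 + 5*(100 + 2) = 7560 + 5*102 = 7560 + 510 = 8070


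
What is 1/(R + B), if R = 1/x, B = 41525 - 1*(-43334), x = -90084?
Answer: 90084/7644438155 ≈ 1.1784e-5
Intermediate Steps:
B = 84859 (B = 41525 + 43334 = 84859)
R = -1/90084 (R = 1/(-90084) = -1/90084 ≈ -1.1101e-5)
1/(R + B) = 1/(-1/90084 + 84859) = 1/(7644438155/90084) = 90084/7644438155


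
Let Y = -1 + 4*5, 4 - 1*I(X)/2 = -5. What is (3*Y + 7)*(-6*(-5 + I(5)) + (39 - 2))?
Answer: -2624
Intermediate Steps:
I(X) = 18 (I(X) = 8 - 2*(-5) = 8 + 10 = 18)
Y = 19 (Y = -1 + 20 = 19)
(3*Y + 7)*(-6*(-5 + I(5)) + (39 - 2)) = (3*19 + 7)*(-6*(-5 + 18) + (39 - 2)) = (57 + 7)*(-6*13 + 37) = 64*(-78 + 37) = 64*(-41) = -2624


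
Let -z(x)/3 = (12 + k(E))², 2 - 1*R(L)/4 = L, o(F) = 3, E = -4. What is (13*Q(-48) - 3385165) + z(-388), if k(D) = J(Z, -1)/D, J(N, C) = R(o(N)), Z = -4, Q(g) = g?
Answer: -3386296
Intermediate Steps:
R(L) = 8 - 4*L
J(N, C) = -4 (J(N, C) = 8 - 4*3 = 8 - 12 = -4)
k(D) = -4/D
z(x) = -507 (z(x) = -3*(12 - 4/(-4))² = -3*(12 - 4*(-¼))² = -3*(12 + 1)² = -3*13² = -3*169 = -507)
(13*Q(-48) - 3385165) + z(-388) = (13*(-48) - 3385165) - 507 = (-624 - 3385165) - 507 = -3385789 - 507 = -3386296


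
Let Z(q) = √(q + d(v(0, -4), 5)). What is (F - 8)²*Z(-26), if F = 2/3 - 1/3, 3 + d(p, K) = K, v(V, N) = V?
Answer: 1058*I*√6/9 ≈ 287.95*I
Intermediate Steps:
d(p, K) = -3 + K
Z(q) = √(2 + q) (Z(q) = √(q + (-3 + 5)) = √(q + 2) = √(2 + q))
F = ⅓ (F = 2*(⅓) - 1*⅓ = ⅔ - ⅓ = ⅓ ≈ 0.33333)
(F - 8)²*Z(-26) = (⅓ - 8)²*√(2 - 26) = (-23/3)²*√(-24) = 529*(2*I*√6)/9 = 1058*I*√6/9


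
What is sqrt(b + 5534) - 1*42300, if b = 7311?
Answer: -42300 + sqrt(12845) ≈ -42187.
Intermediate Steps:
sqrt(b + 5534) - 1*42300 = sqrt(7311 + 5534) - 1*42300 = sqrt(12845) - 42300 = -42300 + sqrt(12845)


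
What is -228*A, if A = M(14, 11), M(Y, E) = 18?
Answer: -4104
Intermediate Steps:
A = 18
-228*A = -228*18 = -4104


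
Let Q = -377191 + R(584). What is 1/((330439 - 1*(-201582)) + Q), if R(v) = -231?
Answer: 1/154599 ≈ 6.4683e-6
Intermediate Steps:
Q = -377422 (Q = -377191 - 231 = -377422)
1/((330439 - 1*(-201582)) + Q) = 1/((330439 - 1*(-201582)) - 377422) = 1/((330439 + 201582) - 377422) = 1/(532021 - 377422) = 1/154599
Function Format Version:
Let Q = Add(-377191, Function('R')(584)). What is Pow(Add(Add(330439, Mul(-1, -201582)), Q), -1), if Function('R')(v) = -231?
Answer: Rational(1, 154599) ≈ 6.4683e-6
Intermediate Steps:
Q = -377422 (Q = Add(-377191, -231) = -377422)
Pow(Add(Add(330439, Mul(-1, -201582)), Q), -1) = Pow(Add(Add(330439, Mul(-1, -201582)), -377422), -1) = Pow(Add(Add(330439, 201582), -377422), -1) = Pow(Add(532021, -377422), -1) = Pow(154599, -1) = Rational(1, 154599)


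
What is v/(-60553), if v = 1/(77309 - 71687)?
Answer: -1/340428966 ≈ -2.9375e-9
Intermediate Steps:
v = 1/5622 ≈ 0.00017787
v/(-60553) = (1/5622)/(-60553) = (1/5622)*(-1/60553) = -1/340428966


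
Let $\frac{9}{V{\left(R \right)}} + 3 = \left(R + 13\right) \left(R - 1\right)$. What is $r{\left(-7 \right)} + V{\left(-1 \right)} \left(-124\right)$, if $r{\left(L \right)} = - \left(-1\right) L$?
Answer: $\frac{103}{3} \approx 34.333$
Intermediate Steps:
$r{\left(L \right)} = L$
$V{\left(R \right)} = \frac{9}{-3 + \left(-1 + R\right) \left(13 + R\right)}$ ($V{\left(R \right)} = \frac{9}{-3 + \left(R + 13\right) \left(R - 1\right)} = \frac{9}{-3 + \left(13 + R\right) \left(-1 + R\right)} = \frac{9}{-3 + \left(-1 + R\right) \left(13 + R\right)}$)
$r{\left(-7 \right)} + V{\left(-1 \right)} \left(-124\right) = -7 + \frac{9}{-16 + \left(-1\right)^{2} + 12 \left(-1\right)} \left(-124\right) = -7 + \frac{9}{-16 + 1 - 12} \left(-124\right) = -7 + \frac{9}{-27} \left(-124\right) = -7 + 9 \left(- \frac{1}{27}\right) \left(-124\right) = -7 - - \frac{124}{3} = -7 + \frac{124}{3} = \frac{103}{3}$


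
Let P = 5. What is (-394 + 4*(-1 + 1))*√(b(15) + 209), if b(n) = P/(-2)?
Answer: -197*√826 ≈ -5661.8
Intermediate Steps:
b(n) = -5/2 (b(n) = 5/(-2) = 5*(-½) = -5/2)
(-394 + 4*(-1 + 1))*√(b(15) + 209) = (-394 + 4*(-1 + 1))*√(-5/2 + 209) = (-394 + 4*0)*√(413/2) = (-394 + 0)*(√826/2) = -197*√826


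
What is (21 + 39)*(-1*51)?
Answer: -3060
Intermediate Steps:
(21 + 39)*(-1*51) = 60*(-51) = -3060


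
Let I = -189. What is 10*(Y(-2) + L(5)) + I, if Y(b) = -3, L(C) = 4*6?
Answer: 21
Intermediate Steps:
L(C) = 24
10*(Y(-2) + L(5)) + I = 10*(-3 + 24) - 189 = 10*21 - 189 = 210 - 189 = 21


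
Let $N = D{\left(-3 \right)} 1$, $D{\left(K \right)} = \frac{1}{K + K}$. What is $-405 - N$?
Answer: $- \frac{2429}{6} \approx -404.83$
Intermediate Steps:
$D{\left(K \right)} = \frac{1}{2 K}$
$N = - \frac{1}{6}$ ($N = \frac{1}{2 \left(-3\right)} 1 = \frac{1}{2} \left(- \frac{1}{3}\right) 1 = \left(- \frac{1}{6}\right) 1 = - \frac{1}{6} \approx -0.16667$)
$-405 - N = -405 - - \frac{1}{6} = -405 + \frac{1}{6} = - \frac{2429}{6}$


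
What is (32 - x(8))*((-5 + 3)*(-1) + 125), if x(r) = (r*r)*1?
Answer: -4064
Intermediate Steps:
x(r) = r² (x(r) = r²*1 = r²)
(32 - x(8))*((-5 + 3)*(-1) + 125) = (32 - 1*8²)*((-5 + 3)*(-1) + 125) = (32 - 1*64)*(-2*(-1) + 125) = (32 - 64)*(2 + 125) = -32*127 = -4064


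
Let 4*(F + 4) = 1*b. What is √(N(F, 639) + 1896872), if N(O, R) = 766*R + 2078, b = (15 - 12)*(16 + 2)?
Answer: 2*√597106 ≈ 1545.5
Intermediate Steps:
b = 54 (b = 3*18 = 54)
F = 19/2 (F = -4 + (1*54)/4 = -4 + (¼)*54 = -4 + 27/2 = 19/2 ≈ 9.5000)
N(O, R) = 2078 + 766*R
√(N(F, 639) + 1896872) = √((2078 + 766*639) + 1896872) = √((2078 + 489474) + 1896872) = √(491552 + 1896872) = √2388424 = 2*√597106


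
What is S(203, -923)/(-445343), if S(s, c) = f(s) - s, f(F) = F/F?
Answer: 202/445343 ≈ 0.00045358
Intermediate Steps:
f(F) = 1
S(s, c) = 1 - s
S(203, -923)/(-445343) = (1 - 1*203)/(-445343) = (1 - 203)*(-1/445343) = -202*(-1/445343) = 202/445343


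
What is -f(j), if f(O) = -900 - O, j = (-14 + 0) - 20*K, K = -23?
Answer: 1346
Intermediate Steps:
j = 446 (j = (-14 + 0) - 20*(-23) = -14 + 460 = 446)
-f(j) = -(-900 - 1*446) = -(-900 - 446) = -1*(-1346) = 1346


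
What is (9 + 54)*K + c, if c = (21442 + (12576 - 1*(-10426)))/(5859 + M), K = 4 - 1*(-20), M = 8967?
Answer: 11230678/7413 ≈ 1515.0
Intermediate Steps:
K = 24 (K = 4 + 20 = 24)
c = 22222/7413 (c = (21442 + (12576 - 1*(-10426)))/(5859 + 8967) = (21442 + (12576 + 10426))/14826 = (21442 + 23002)*(1/14826) = 44444*(1/14826) = 22222/7413 ≈ 2.9977)
(9 + 54)*K + c = (9 + 54)*24 + 22222/7413 = 63*24 + 22222/7413 = 1512 + 22222/7413 = 11230678/7413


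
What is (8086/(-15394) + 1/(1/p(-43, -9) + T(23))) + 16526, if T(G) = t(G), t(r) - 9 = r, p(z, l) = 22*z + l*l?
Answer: 3520680768046/213045263 ≈ 16526.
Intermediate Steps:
p(z, l) = l² + 22*z (p(z, l) = 22*z + l² = l² + 22*z)
t(r) = 9 + r
T(G) = 9 + G
(8086/(-15394) + 1/(1/p(-43, -9) + T(23))) + 16526 = (8086/(-15394) + 1/(1/((-9)² + 22*(-43)) + (9 + 23))) + 16526 = (8086*(-1/15394) + 1/(1/(81 - 946) + 32)) + 16526 = (-4043/7697 + 1/(1/(-865) + 32)) + 16526 = (-4043/7697 + 1/(-1/865 + 32)) + 16526 = (-4043/7697 + 1/(27679/865)) + 16526 = (-4043/7697 + 865/27679) + 16526 = -105248292/213045263 + 16526 = 3520680768046/213045263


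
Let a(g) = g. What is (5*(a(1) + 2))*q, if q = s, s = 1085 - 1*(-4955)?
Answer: 90600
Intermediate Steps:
s = 6040 (s = 1085 + 4955 = 6040)
q = 6040
(5*(a(1) + 2))*q = (5*(1 + 2))*6040 = (5*3)*6040 = 15*6040 = 90600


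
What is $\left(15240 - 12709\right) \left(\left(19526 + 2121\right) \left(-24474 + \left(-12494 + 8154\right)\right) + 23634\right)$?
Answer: $-1578617663744$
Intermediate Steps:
$\left(15240 - 12709\right) \left(\left(19526 + 2121\right) \left(-24474 + \left(-12494 + 8154\right)\right) + 23634\right) = 2531 \left(21647 \left(-24474 - 4340\right) + 23634\right) = 2531 \left(21647 \left(-28814\right) + 23634\right) = 2531 \left(-623736658 + 23634\right) = 2531 \left(-623713024\right) = -1578617663744$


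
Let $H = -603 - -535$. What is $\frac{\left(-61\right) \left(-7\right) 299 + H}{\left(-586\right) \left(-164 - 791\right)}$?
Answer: $\frac{25521}{111926} \approx 0.22802$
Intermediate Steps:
$H = -68$ ($H = -603 + 535 = -68$)
$\frac{\left(-61\right) \left(-7\right) 299 + H}{\left(-586\right) \left(-164 - 791\right)} = \frac{\left(-61\right) \left(-7\right) 299 - 68}{\left(-586\right) \left(-164 - 791\right)} = \frac{427 \cdot 299 - 68}{\left(-586\right) \left(-955\right)} = \frac{127673 - 68}{559630} = 127605 \cdot \frac{1}{559630} = \frac{25521}{111926}$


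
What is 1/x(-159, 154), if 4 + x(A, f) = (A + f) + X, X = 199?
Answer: 1/190 ≈ 0.0052632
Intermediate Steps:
x(A, f) = 195 + A + f (x(A, f) = -4 + ((A + f) + 199) = -4 + (199 + A + f) = 195 + A + f)
1/x(-159, 154) = 1/(195 - 159 + 154) = 1/190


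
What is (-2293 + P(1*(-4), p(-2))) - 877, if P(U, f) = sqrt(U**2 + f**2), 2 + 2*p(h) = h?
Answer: -3170 + 2*sqrt(5) ≈ -3165.5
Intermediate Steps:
p(h) = -1 + h/2
(-2293 + P(1*(-4), p(-2))) - 877 = (-2293 + sqrt((1*(-4))**2 + (-1 + (1/2)*(-2))**2)) - 877 = (-2293 + sqrt((-4)**2 + (-1 - 1)**2)) - 877 = (-2293 + sqrt(16 + (-2)**2)) - 877 = (-2293 + sqrt(16 + 4)) - 877 = (-2293 + sqrt(20)) - 877 = (-2293 + 2*sqrt(5)) - 877 = -3170 + 2*sqrt(5)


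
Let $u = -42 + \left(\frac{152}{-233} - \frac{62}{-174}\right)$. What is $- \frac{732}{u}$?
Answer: $\frac{14838372}{857383} \approx 17.307$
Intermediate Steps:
$u = - \frac{857383}{20271}$ ($u = -42 + \left(152 \left(- \frac{1}{233}\right) - - \frac{31}{87}\right) = -42 + \left(- \frac{152}{233} + \frac{31}{87}\right) = -42 - \frac{6001}{20271} = - \frac{857383}{20271} \approx -42.296$)
$- \frac{732}{u} = - \frac{732}{- \frac{857383}{20271}} = \left(-732\right) \left(- \frac{20271}{857383}\right) = \frac{14838372}{857383}$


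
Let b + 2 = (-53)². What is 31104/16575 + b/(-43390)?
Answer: 86871769/47945950 ≈ 1.8119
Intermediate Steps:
b = 2807 (b = -2 + (-53)² = -2 + 2809 = 2807)
31104/16575 + b/(-43390) = 31104/16575 + 2807/(-43390) = 31104*(1/16575) + 2807*(-1/43390) = 10368/5525 - 2807/43390 = 86871769/47945950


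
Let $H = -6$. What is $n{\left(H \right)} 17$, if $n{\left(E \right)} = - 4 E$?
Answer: $408$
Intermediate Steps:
$n{\left(H \right)} 17 = \left(-4\right) \left(-6\right) 17 = 24 \cdot 17 = 408$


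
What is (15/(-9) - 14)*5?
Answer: -235/3 ≈ -78.333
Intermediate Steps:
(15/(-9) - 14)*5 = (15*(-1/9) - 14)*5 = (-5/3 - 14)*5 = -47/3*5 = -235/3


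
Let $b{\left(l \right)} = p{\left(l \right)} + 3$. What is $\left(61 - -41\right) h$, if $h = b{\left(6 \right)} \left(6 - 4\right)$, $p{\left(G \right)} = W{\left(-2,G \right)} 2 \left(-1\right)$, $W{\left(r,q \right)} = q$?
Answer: $-1836$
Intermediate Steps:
$p{\left(G \right)} = - 2 G$ ($p{\left(G \right)} = G 2 \left(-1\right) = 2 G \left(-1\right) = - 2 G$)
$b{\left(l \right)} = 3 - 2 l$ ($b{\left(l \right)} = - 2 l + 3 = 3 - 2 l$)
$h = -18$ ($h = \left(3 - 12\right) \left(6 - 4\right) = \left(3 - 12\right) 2 = \left(-9\right) 2 = -18$)
$\left(61 - -41\right) h = \left(61 - -41\right) \left(-18\right) = \left(61 + 41\right) \left(-18\right) = 102 \left(-18\right) = -1836$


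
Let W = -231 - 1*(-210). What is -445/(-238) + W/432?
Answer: 31207/17136 ≈ 1.8211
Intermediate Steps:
W = -21 (W = -231 + 210 = -21)
-445/(-238) + W/432 = -445/(-238) - 21/432 = -445*(-1/238) - 21*1/432 = 445/238 - 7/144 = 31207/17136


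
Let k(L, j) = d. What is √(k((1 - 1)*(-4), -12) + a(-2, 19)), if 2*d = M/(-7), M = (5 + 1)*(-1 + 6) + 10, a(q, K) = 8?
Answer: 6*√7/7 ≈ 2.2678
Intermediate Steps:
M = 40 (M = 6*5 + 10 = 30 + 10 = 40)
d = -20/7 (d = (40/(-7))/2 = (40*(-⅐))/2 = (½)*(-40/7) = -20/7 ≈ -2.8571)
k(L, j) = -20/7
√(k((1 - 1)*(-4), -12) + a(-2, 19)) = √(-20/7 + 8) = √(36/7) = 6*√7/7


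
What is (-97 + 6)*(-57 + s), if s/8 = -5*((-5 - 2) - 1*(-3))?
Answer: -9373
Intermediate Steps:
s = 160 (s = 8*(-5*((-5 - 2) - 1*(-3))) = 8*(-5*(-7 + 3)) = 8*(-5*(-4)) = 8*20 = 160)
(-97 + 6)*(-57 + s) = (-97 + 6)*(-57 + 160) = -91*103 = -9373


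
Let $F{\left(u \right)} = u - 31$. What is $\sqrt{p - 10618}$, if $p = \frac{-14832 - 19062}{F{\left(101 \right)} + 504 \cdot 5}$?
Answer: $\frac{i \sqrt{363848935}}{185} \approx 103.11 i$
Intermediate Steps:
$F{\left(u \right)} = -31 + u$ ($F{\left(u \right)} = u - 31 = -31 + u$)
$p = - \frac{2421}{185}$ ($p = \frac{-14832 - 19062}{\left(-31 + 101\right) + 504 \cdot 5} = - \frac{33894}{70 + 2520} = - \frac{33894}{2590} = \left(-33894\right) \frac{1}{2590} = - \frac{2421}{185} \approx -13.086$)
$\sqrt{p - 10618} = \sqrt{- \frac{2421}{185} - 10618} = \sqrt{- \frac{1966751}{185}} = \frac{i \sqrt{363848935}}{185}$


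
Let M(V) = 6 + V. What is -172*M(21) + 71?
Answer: -4573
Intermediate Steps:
-172*M(21) + 71 = -172*(6 + 21) + 71 = -172*27 + 71 = -4644 + 71 = -4573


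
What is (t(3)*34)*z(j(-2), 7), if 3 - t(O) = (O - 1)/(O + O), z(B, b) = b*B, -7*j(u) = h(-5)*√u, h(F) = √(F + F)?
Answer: 544*√5/3 ≈ 405.47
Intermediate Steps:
h(F) = √2*√F (h(F) = √(2*F) = √2*√F)
j(u) = -I*√10*√u/7 (j(u) = -√2*√(-5)*√u/7 = -√2*(I*√5)*√u/7 = -I*√10*√u/7)
z(B, b) = B*b
t(O) = 3 - (-1 + O)/(2*O) (t(O) = 3 - (O - 1)/(O + O) = 3 - (-1 + O)/(2*O))
(t(3)*34)*z(j(-2), 7) = (((½)*(1 + 5*3)/3)*34)*(-I*√10*√(-2)/7*7) = (((½)*(⅓)*(1 + 15))*34)*(-I*√10*I*√2/7*7) = (((½)*(⅓)*16)*34)*((2*√5/7)*7) = ((8/3)*34)*(2*√5) = 272*(2*√5)/3 = 544*√5/3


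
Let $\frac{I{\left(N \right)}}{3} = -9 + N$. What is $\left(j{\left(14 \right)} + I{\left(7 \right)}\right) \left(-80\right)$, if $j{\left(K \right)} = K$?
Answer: $-640$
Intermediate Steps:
$I{\left(N \right)} = -27 + 3 N$ ($I{\left(N \right)} = 3 \left(-9 + N\right) = -27 + 3 N$)
$\left(j{\left(14 \right)} + I{\left(7 \right)}\right) \left(-80\right) = \left(14 + \left(-27 + 3 \cdot 7\right)\right) \left(-80\right) = \left(14 + \left(-27 + 21\right)\right) \left(-80\right) = \left(14 - 6\right) \left(-80\right) = 8 \left(-80\right) = -640$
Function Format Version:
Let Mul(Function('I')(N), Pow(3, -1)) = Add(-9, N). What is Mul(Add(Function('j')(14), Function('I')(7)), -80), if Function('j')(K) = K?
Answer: -640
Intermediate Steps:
Function('I')(N) = Add(-27, Mul(3, N)) (Function('I')(N) = Mul(3, Add(-9, N)) = Add(-27, Mul(3, N)))
Mul(Add(Function('j')(14), Function('I')(7)), -80) = Mul(Add(14, Add(-27, Mul(3, 7))), -80) = Mul(Add(14, Add(-27, 21)), -80) = Mul(Add(14, -6), -80) = Mul(8, -80) = -640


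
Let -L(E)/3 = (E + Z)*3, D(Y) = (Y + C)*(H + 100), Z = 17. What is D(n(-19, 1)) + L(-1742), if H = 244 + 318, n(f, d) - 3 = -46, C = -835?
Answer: -565711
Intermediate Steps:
n(f, d) = -43 (n(f, d) = 3 - 46 = -43)
H = 562
D(Y) = -552770 + 662*Y (D(Y) = (Y - 835)*(562 + 100) = (-835 + Y)*662 = -552770 + 662*Y)
L(E) = -153 - 9*E (L(E) = -3*(E + 17)*3 = -3*(17 + E)*3 = -3*(51 + 3*E) = -153 - 9*E)
D(n(-19, 1)) + L(-1742) = (-552770 + 662*(-43)) + (-153 - 9*(-1742)) = (-552770 - 28466) + (-153 + 15678) = -581236 + 15525 = -565711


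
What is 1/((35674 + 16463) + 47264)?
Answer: 1/99401 ≈ 1.0060e-5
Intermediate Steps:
1/((35674 + 16463) + 47264) = 1/(52137 + 47264) = 1/99401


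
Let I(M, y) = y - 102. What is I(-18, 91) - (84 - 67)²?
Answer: -300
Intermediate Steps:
I(M, y) = -102 + y
I(-18, 91) - (84 - 67)² = (-102 + 91) - (84 - 67)² = -11 - 1*17² = -11 - 1*289 = -11 - 289 = -300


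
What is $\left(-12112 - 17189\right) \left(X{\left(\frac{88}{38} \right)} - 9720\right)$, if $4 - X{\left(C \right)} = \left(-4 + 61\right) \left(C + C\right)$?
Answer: $292423980$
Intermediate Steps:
$X{\left(C \right)} = 4 - 114 C$ ($X{\left(C \right)} = 4 - \left(-4 + 61\right) \left(C + C\right) = 4 - 57 \cdot 2 C = 4 - 114 C$)
$\left(-12112 - 17189\right) \left(X{\left(\frac{88}{38} \right)} - 9720\right) = \left(-12112 - 17189\right) \left(\left(4 - 114 \cdot \frac{88}{38}\right) - 9720\right) = - 29301 \left(\left(4 - 114 \cdot 88 \cdot \frac{1}{38}\right) - 9720\right) = - 29301 \left(\left(4 - 264\right) - 9720\right) = - 29301 \left(-260 - 9720\right) = \left(-29301\right) \left(-9980\right) = 292423980$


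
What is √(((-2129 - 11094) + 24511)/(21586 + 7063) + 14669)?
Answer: 3*√1337792013709/28649 ≈ 121.12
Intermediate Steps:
√(((-2129 - 11094) + 24511)/(21586 + 7063) + 14669) = √((-13223 + 24511)/28649 + 14669) = √(11288*(1/28649) + 14669) = √(11288/28649 + 14669) = √(420263469/28649) = 3*√1337792013709/28649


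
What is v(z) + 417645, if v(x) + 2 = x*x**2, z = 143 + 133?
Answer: 21442219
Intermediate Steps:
z = 276
v(x) = -2 + x**3 (v(x) = -2 + x*x**2 = -2 + x**3)
v(z) + 417645 = (-2 + 276**3) + 417645 = (-2 + 21024576) + 417645 = 21024574 + 417645 = 21442219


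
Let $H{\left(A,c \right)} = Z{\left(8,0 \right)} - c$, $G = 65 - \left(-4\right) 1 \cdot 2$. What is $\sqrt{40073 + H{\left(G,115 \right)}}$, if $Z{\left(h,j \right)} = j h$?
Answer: $\sqrt{39958} \approx 199.9$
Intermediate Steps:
$Z{\left(h,j \right)} = h j$
$G = 73$ ($G = 65 - \left(-4\right) 2 = 65 - -8 = 65 + 8 = 73$)
$H{\left(A,c \right)} = - c$ ($H{\left(A,c \right)} = 8 \cdot 0 - c = 0 - c = - c$)
$\sqrt{40073 + H{\left(G,115 \right)}} = \sqrt{40073 - 115} = \sqrt{39958}$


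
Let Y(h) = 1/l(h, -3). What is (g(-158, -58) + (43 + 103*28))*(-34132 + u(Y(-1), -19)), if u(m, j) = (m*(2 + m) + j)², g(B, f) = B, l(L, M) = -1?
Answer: -93403908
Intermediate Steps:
Y(h) = -1 (Y(h) = 1/(-1) = -1)
u(m, j) = (j + m*(2 + m))²
(g(-158, -58) + (43 + 103*28))*(-34132 + u(Y(-1), -19)) = (-158 + (43 + 103*28))*(-34132 + (-19 + (-1)² + 2*(-1))²) = (-158 + (43 + 2884))*(-34132 + (-19 + 1 - 2)²) = (-158 + 2927)*(-34132 + (-20)²) = 2769*(-34132 + 400) = 2769*(-33732) = -93403908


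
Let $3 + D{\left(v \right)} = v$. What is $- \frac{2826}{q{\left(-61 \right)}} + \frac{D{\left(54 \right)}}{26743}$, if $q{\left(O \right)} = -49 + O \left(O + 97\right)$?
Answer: $\frac{75690213}{60038035} \approx 1.2607$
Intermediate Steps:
$D{\left(v \right)} = -3 + v$
$q{\left(O \right)} = -49 + O \left(97 + O\right)$
$- \frac{2826}{q{\left(-61 \right)}} + \frac{D{\left(54 \right)}}{26743} = - \frac{2826}{-49 + \left(-61\right)^{2} + 97 \left(-61\right)} + \frac{-3 + 54}{26743} = - \frac{2826}{-49 + 3721 - 5917} + 51 \cdot \frac{1}{26743} = - \frac{2826}{-2245} + \frac{51}{26743} = \left(-2826\right) \left(- \frac{1}{2245}\right) + \frac{51}{26743} = \frac{2826}{2245} + \frac{51}{26743} = \frac{75690213}{60038035}$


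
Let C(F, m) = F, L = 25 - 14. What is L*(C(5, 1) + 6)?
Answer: 121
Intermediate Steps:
L = 11
L*(C(5, 1) + 6) = 11*(5 + 6) = 11*11 = 121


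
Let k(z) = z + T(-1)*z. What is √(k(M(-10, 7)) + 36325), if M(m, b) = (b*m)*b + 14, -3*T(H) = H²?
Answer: √324069/3 ≈ 189.76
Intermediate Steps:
T(H) = -H²/3
M(m, b) = 14 + m*b² (M(m, b) = m*b² + 14 = 14 + m*b²)
k(z) = 2*z/3 (k(z) = z + (-⅓*(-1)²)*z = z + (-⅓*1)*z = z - z/3 = 2*z/3)
√(k(M(-10, 7)) + 36325) = √(2*(14 - 10*7²)/3 + 36325) = √(2*(14 - 10*49)/3 + 36325) = √(2*(14 - 490)/3 + 36325) = √((⅔)*(-476) + 36325) = √(-952/3 + 36325) = √(108023/3) = √324069/3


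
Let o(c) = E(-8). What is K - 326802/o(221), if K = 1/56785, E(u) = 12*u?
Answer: 3092908611/908560 ≈ 3404.2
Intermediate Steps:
o(c) = -96 (o(c) = 12*(-8) = -96)
K = 1/56785 ≈ 1.7610e-5
K - 326802/o(221) = 1/56785 - 326802/(-96) = 1/56785 - 326802*(-1/96) = 1/56785 + 54467/16 = 3092908611/908560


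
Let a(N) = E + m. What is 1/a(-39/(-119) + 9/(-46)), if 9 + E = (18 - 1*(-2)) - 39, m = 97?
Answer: 1/69 ≈ 0.014493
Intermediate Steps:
E = -28 (E = -9 + ((18 - 1*(-2)) - 39) = -9 + ((18 + 2) - 39) = -9 + (20 - 39) = -9 - 19 = -28)
a(N) = 69 (a(N) = -28 + 97 = 69)
1/a(-39/(-119) + 9/(-46)) = 1/69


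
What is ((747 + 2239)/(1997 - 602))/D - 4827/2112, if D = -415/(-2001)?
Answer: 1091633273/135854400 ≈ 8.0353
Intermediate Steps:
D = 415/2001 (D = -415*(-1/2001) = 415/2001 ≈ 0.20740)
((747 + 2239)/(1997 - 602))/D - 4827/2112 = ((747 + 2239)/(1997 - 602))/(415/2001) - 4827/2112 = (2986/1395)*(2001/415) - 4827*1/2112 = (2986*(1/1395))*(2001/415) - 1609/704 = (2986/1395)*(2001/415) - 1609/704 = 1991662/192975 - 1609/704 = 1091633273/135854400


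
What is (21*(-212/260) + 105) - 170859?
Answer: -11100123/65 ≈ -1.7077e+5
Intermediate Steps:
(21*(-212/260) + 105) - 170859 = (21*(-212*1/260) + 105) - 170859 = (21*(-53/65) + 105) - 170859 = (-1113/65 + 105) - 170859 = 5712/65 - 170859 = -11100123/65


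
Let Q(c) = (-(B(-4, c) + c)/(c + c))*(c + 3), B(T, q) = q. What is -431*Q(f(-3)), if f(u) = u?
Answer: 0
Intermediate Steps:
Q(c) = -3 - c (Q(c) = (-(c + c)/(c + c))*(c + 3) = (-2*c/(2*c))*(3 + c) = (-2*c*1/(2*c))*(3 + c) = (-1*1)*(3 + c) = -(3 + c) = -3 - c)
-431*Q(f(-3)) = -431*(-3 - 1*(-3)) = -431*(-3 + 3) = -431*0 = 0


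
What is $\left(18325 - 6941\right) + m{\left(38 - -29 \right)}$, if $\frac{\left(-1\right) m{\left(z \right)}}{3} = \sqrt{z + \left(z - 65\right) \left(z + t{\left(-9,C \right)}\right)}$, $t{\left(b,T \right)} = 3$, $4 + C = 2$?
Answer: $11384 - 9 \sqrt{23} \approx 11341.0$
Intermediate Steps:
$C = -2$ ($C = -4 + 2 = -2$)
$m{\left(z \right)} = - 3 \sqrt{z + \left(-65 + z\right) \left(3 + z\right)}$ ($m{\left(z \right)} = - 3 \sqrt{z + \left(z - 65\right) \left(z + 3\right)} = - 3 \sqrt{z + \left(-65 + z\right) \left(3 + z\right)}$)
$\left(18325 - 6941\right) + m{\left(38 - -29 \right)} = \left(18325 - 6941\right) - 3 \sqrt{-195 + \left(38 - -29\right)^{2} - 61 \left(38 - -29\right)} = 11384 - 3 \sqrt{-195 + \left(38 + 29\right)^{2} - 61 \left(38 + 29\right)} = 11384 - 3 \sqrt{-195 + 67^{2} - 4087} = 11384 - 3 \sqrt{-195 + 4489 - 4087} = 11384 - 3 \sqrt{207} = 11384 - 3 \cdot 3 \sqrt{23} = 11384 - 9 \sqrt{23}$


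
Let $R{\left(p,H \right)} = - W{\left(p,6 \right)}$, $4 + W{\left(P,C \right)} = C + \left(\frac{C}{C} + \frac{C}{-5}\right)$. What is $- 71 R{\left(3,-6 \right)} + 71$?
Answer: $\frac{994}{5} \approx 198.8$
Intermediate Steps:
$W{\left(P,C \right)} = -3 + \frac{4 C}{5}$ ($W{\left(P,C \right)} = -4 + \left(C + \left(\frac{C}{C} + \frac{C}{-5}\right)\right) = -4 + \left(C + \left(1 + C \left(- \frac{1}{5}\right)\right)\right) = -4 + \left(C - \left(-1 + \frac{C}{5}\right)\right) = -4 + \left(1 + \frac{4 C}{5}\right) = -3 + \frac{4 C}{5}$)
$R{\left(p,H \right)} = - \frac{9}{5}$ ($R{\left(p,H \right)} = - (-3 + \frac{4}{5} \cdot 6) = - (-3 + \frac{24}{5}) = \left(-1\right) \frac{9}{5} = - \frac{9}{5}$)
$- 71 R{\left(3,-6 \right)} + 71 = \left(-71\right) \left(- \frac{9}{5}\right) + 71 = \frac{639}{5} + 71 = \frac{994}{5}$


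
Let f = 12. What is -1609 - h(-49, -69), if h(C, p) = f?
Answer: -1621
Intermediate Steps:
h(C, p) = 12
-1609 - h(-49, -69) = -1609 - 1*12 = -1609 - 12 = -1621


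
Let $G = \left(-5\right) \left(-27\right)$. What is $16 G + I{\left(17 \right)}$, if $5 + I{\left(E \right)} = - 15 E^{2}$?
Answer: $-2180$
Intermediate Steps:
$I{\left(E \right)} = -5 - 15 E^{2}$
$G = 135$
$16 G + I{\left(17 \right)} = 16 \cdot 135 - \left(5 + 15 \cdot 17^{2}\right) = 2160 - 4340 = -2180$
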